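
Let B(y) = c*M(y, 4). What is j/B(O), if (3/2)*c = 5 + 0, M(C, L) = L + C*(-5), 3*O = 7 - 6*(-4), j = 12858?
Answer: -57861/715 ≈ -80.924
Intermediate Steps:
O = 31/3 (O = (7 - 6*(-4))/3 = (7 + 24)/3 = (⅓)*31 = 31/3 ≈ 10.333)
M(C, L) = L - 5*C
c = 10/3 (c = 2*(5 + 0)/3 = (⅔)*5 = 10/3 ≈ 3.3333)
B(y) = 40/3 - 50*y/3 (B(y) = 10*(4 - 5*y)/3 = 40/3 - 50*y/3)
j/B(O) = 12858/(40/3 - 50/3*31/3) = 12858/(40/3 - 1550/9) = 12858/(-1430/9) = 12858*(-9/1430) = -57861/715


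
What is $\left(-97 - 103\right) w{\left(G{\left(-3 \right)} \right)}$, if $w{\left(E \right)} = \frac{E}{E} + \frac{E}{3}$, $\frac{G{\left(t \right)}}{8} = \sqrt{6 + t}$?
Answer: $-200 - \frac{1600 \sqrt{3}}{3} \approx -1123.8$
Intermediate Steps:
$G{\left(t \right)} = 8 \sqrt{6 + t}$
$w{\left(E \right)} = 1 + \frac{E}{3}$ ($w{\left(E \right)} = 1 + E \frac{1}{3} = 1 + \frac{E}{3}$)
$\left(-97 - 103\right) w{\left(G{\left(-3 \right)} \right)} = \left(-97 - 103\right) \left(1 + \frac{8 \sqrt{6 - 3}}{3}\right) = - 200 \left(1 + \frac{8 \sqrt{3}}{3}\right) = -200 - \frac{1600 \sqrt{3}}{3}$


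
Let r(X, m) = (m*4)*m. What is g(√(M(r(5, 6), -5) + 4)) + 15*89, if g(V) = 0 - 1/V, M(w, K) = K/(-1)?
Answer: 4004/3 ≈ 1334.7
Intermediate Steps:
r(X, m) = 4*m² (r(X, m) = (4*m)*m = 4*m²)
M(w, K) = -K (M(w, K) = K*(-1) = -K)
g(V) = -1/V
g(√(M(r(5, 6), -5) + 4)) + 15*89 = -1/(√(-1*(-5) + 4)) + 15*89 = -1/(√(5 + 4)) + 1335 = -1/(√9) + 1335 = -1/3 + 1335 = -1*⅓ + 1335 = -⅓ + 1335 = 4004/3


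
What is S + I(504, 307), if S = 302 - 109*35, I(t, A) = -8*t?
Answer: -7545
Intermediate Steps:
S = -3513 (S = 302 - 3815 = -3513)
S + I(504, 307) = -3513 - 8*504 = -3513 - 4032 = -7545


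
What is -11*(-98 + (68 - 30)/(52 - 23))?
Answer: 30844/29 ≈ 1063.6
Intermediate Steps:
-11*(-98 + (68 - 30)/(52 - 23)) = -11*(-98 + 38/29) = -11*(-2804/29) = 30844/29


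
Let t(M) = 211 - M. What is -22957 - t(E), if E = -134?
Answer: -23302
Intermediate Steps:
-22957 - t(E) = -22957 - (211 - 1*(-134)) = -22957 - (211 + 134) = -22957 - 1*345 = -22957 - 345 = -23302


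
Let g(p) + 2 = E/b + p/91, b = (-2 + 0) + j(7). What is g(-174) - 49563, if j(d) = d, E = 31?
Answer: -22550124/455 ≈ -49561.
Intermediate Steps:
b = 5 (b = (-2 + 0) + 7 = -2 + 7 = 5)
g(p) = 21/5 + p/91 (g(p) = -2 + (31/5 + p/91) = 21/5 + p/91)
g(-174) - 49563 = (21/5 + (1/91)*(-174)) - 49563 = (21/5 - 174/91) - 49563 = 1041/455 - 49563 = -22550124/455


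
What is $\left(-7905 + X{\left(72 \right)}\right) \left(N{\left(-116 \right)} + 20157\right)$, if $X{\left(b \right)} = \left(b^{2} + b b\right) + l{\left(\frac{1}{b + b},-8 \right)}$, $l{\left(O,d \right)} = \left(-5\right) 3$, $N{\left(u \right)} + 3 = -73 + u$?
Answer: $48874320$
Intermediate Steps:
$N{\left(u \right)} = -76 + u$ ($N{\left(u \right)} = -3 + \left(-73 + u\right) = -76 + u$)
$l{\left(O,d \right)} = -15$
$X{\left(b \right)} = -15 + 2 b^{2}$ ($X{\left(b \right)} = \left(b^{2} + b b\right) - 15 = \left(b^{2} + b^{2}\right) - 15 = 2 b^{2} - 15 = -15 + 2 b^{2}$)
$\left(-7905 + X{\left(72 \right)}\right) \left(N{\left(-116 \right)} + 20157\right) = \left(-7905 - \left(15 - 2 \cdot 72^{2}\right)\right) \left(\left(-76 - 116\right) + 20157\right) = \left(-7905 + \left(-15 + 2 \cdot 5184\right)\right) \left(-192 + 20157\right) = \left(-7905 + \left(-15 + 10368\right)\right) 19965 = \left(-7905 + 10353\right) 19965 = 2448 \cdot 19965 = 48874320$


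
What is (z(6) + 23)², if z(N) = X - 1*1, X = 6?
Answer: 784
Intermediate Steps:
z(N) = 5 (z(N) = 6 - 1*1 = 6 - 1 = 5)
(z(6) + 23)² = (5 + 23)² = 28² = 784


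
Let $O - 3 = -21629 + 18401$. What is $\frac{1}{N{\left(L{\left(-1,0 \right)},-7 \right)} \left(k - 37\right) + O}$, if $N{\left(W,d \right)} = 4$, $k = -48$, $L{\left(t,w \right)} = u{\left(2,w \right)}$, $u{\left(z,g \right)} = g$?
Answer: $- \frac{1}{3565} \approx -0.00028051$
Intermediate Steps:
$L{\left(t,w \right)} = w$
$O = -3225$ ($O = 3 + \left(-21629 + 18401\right) = 3 - 3228 = -3225$)
$\frac{1}{N{\left(L{\left(-1,0 \right)},-7 \right)} \left(k - 37\right) + O} = \frac{1}{4 \left(-48 - 37\right) - 3225} = \frac{1}{4 \left(-85\right) - 3225} = \frac{1}{-340 - 3225} = \frac{1}{-3565} = - \frac{1}{3565}$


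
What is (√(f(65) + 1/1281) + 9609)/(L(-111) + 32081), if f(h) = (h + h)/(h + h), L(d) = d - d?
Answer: 9609/32081 + √1642242/41095761 ≈ 0.29955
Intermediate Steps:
L(d) = 0
f(h) = 1 (f(h) = (2*h)/((2*h)) = (2*h)*(1/(2*h)) = 1)
(√(f(65) + 1/1281) + 9609)/(L(-111) + 32081) = (√(1 + 1/1281) + 9609)/(0 + 32081) = (√(1 + 1/1281) + 9609)/32081 = (√(1282/1281) + 9609)*(1/32081) = (√1642242/1281 + 9609)*(1/32081) = (9609 + √1642242/1281)*(1/32081) = 9609/32081 + √1642242/41095761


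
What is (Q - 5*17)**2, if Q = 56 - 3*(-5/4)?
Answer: 10201/16 ≈ 637.56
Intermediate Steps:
Q = 239/4 (Q = 56 - 3*(-5*1/4) = 56 - 3*(-5/4) = 56 - (-15)/4 = 56 - 1*(-15/4) = 56 + 15/4 = 239/4 ≈ 59.750)
(Q - 5*17)**2 = (239/4 - 5*17)**2 = (239/4 - 85)**2 = (-101/4)**2 = 10201/16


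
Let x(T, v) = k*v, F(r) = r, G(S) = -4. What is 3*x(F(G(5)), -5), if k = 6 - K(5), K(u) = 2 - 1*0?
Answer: -60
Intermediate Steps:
K(u) = 2 (K(u) = 2 + 0 = 2)
k = 4 (k = 6 - 1*2 = 6 - 2 = 4)
x(T, v) = 4*v
3*x(F(G(5)), -5) = 3*(4*(-5)) = 3*(-20) = -60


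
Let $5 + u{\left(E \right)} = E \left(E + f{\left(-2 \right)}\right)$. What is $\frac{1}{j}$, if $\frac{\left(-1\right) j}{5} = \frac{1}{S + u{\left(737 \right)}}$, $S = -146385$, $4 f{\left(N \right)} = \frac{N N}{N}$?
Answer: $- \frac{792821}{10} \approx -79282.0$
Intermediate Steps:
$f{\left(N \right)} = \frac{N}{4}$ ($f{\left(N \right)} = \frac{N N \frac{1}{N}}{4} = \frac{N^{2} \frac{1}{N}}{4} = \frac{N}{4}$)
$u{\left(E \right)} = -5 + E \left(- \frac{1}{2} + E\right)$ ($u{\left(E \right)} = -5 + E \left(E + \frac{1}{4} \left(-2\right)\right) = -5 + E \left(E - \frac{1}{2}\right) = -5 + E \left(- \frac{1}{2} + E\right)$)
$j = - \frac{10}{792821}$ ($j = - \frac{5}{-146385 - \left(\frac{747}{2} - 543169\right)} = - \frac{5}{-146385 - - \frac{1085591}{2}} = - \frac{5}{-146385 + \frac{1085591}{2}} = - \frac{5}{\frac{792821}{2}} = \left(-5\right) \frac{2}{792821} = - \frac{10}{792821} \approx -1.2613 \cdot 10^{-5}$)
$\frac{1}{j} = \frac{1}{- \frac{10}{792821}} = - \frac{792821}{10}$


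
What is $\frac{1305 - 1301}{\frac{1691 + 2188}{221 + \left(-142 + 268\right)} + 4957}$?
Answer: $\frac{694}{861979} \approx 0.00080512$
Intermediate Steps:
$\frac{1305 - 1301}{\frac{1691 + 2188}{221 + \left(-142 + 268\right)} + 4957} = \frac{4}{\frac{3879}{221 + 126} + 4957} = \frac{4}{\frac{3879}{347} + 4957} = \frac{4}{\frac{1723958}{347}} = 4 \cdot \frac{347}{1723958} = \frac{694}{861979}$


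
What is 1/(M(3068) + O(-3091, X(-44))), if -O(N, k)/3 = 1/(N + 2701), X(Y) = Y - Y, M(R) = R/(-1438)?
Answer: -93470/198701 ≈ -0.47041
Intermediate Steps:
M(R) = -R/1438 (M(R) = R*(-1/1438) = -R/1438)
X(Y) = 0
O(N, k) = -3/(2701 + N) (O(N, k) = -3/(N + 2701) = -3/(2701 + N))
1/(M(3068) + O(-3091, X(-44))) = 1/(-1/1438*3068 - 3/(2701 - 3091)) = 1/(-1534/719 - 3/(-390)) = 1/(-1534/719 - 3*(-1/390)) = 1/(-1534/719 + 1/130) = 1/(-198701/93470) = -93470/198701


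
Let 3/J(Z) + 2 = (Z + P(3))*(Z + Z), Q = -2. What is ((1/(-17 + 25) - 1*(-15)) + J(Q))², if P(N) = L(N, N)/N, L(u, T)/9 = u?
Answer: 361201/1600 ≈ 225.75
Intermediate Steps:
L(u, T) = 9*u
P(N) = 9 (P(N) = (9*N)/N = 9)
J(Z) = 3/(-2 + 2*Z*(9 + Z)) (J(Z) = 3/(-2 + (Z + 9)*(Z + Z)) = 3/(-2 + (9 + Z)*(2*Z)) = 3/(-2 + 2*Z*(9 + Z)))
((1/(-17 + 25) - 1*(-15)) + J(Q))² = ((1/(-17 + 25) - 1*(-15)) + 3/(2*(-1 + (-2)² + 9*(-2))))² = ((1/8 + 15) + 3/(2*(-1 + 4 - 18)))² = ((⅛ + 15) + (3/2)/(-15))² = (121/8 + (3/2)*(-1/15))² = (121/8 - ⅒)² = (601/40)² = 361201/1600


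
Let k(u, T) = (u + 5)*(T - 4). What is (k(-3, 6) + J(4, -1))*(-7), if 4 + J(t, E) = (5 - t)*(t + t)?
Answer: -56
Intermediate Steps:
J(t, E) = -4 + 2*t*(5 - t) (J(t, E) = -4 + (5 - t)*(t + t) = -4 + (5 - t)*(2*t) = -4 + 2*t*(5 - t))
k(u, T) = (-4 + T)*(5 + u) (k(u, T) = (5 + u)*(-4 + T) = (-4 + T)*(5 + u))
(k(-3, 6) + J(4, -1))*(-7) = ((-20 - 4*(-3) + 5*6 + 6*(-3)) + (-4 - 2*4² + 10*4))*(-7) = ((-20 + 12 + 30 - 18) + (-4 - 2*16 + 40))*(-7) = (4 + (-4 - 32 + 40))*(-7) = (4 + 4)*(-7) = 8*(-7) = -56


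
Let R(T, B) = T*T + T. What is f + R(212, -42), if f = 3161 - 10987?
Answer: 37330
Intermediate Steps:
f = -7826
R(T, B) = T + T**2 (R(T, B) = T**2 + T = T + T**2)
f + R(212, -42) = -7826 + 212*(1 + 212) = -7826 + 212*213 = -7826 + 45156 = 37330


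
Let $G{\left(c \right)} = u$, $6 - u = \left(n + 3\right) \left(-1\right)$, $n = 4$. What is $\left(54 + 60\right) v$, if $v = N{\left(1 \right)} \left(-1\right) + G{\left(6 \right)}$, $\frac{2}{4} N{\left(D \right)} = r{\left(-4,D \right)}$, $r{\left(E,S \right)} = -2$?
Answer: $1938$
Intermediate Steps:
$N{\left(D \right)} = -4$ ($N{\left(D \right)} = 2 \left(-2\right) = -4$)
$u = 13$ ($u = 6 - \left(4 + 3\right) \left(-1\right) = 6 - 7 \left(-1\right) = 6 - -7 = 6 + 7 = 13$)
$G{\left(c \right)} = 13$
$v = 17$ ($v = \left(-4\right) \left(-1\right) + 13 = 4 + 13 = 17$)
$\left(54 + 60\right) v = \left(54 + 60\right) 17 = 114 \cdot 17 = 1938$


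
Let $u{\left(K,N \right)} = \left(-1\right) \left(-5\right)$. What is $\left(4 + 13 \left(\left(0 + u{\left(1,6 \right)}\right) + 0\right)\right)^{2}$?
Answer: $4761$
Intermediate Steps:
$u{\left(K,N \right)} = 5$
$\left(4 + 13 \left(\left(0 + u{\left(1,6 \right)}\right) + 0\right)\right)^{2} = \left(4 + 13 \left(\left(0 + 5\right) + 0\right)\right)^{2} = \left(4 + 13 \left(5 + 0\right)\right)^{2} = \left(4 + 13 \cdot 5\right)^{2} = \left(4 + 65\right)^{2} = 69^{2} = 4761$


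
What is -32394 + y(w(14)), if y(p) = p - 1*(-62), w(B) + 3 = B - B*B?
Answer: -32517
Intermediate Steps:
w(B) = -3 + B - B**2 (w(B) = -3 + (B - B*B) = -3 + (B - B**2) = -3 + B - B**2)
y(p) = 62 + p (y(p) = p + 62 = 62 + p)
-32394 + y(w(14)) = -32394 + (62 + (-3 + 14 - 1*14**2)) = -32394 + (62 + (-3 + 14 - 1*196)) = -32394 + (62 + (-3 + 14 - 196)) = -32394 + (62 - 185) = -32394 - 123 = -32517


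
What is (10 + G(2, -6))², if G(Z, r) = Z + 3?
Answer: 225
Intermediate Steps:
G(Z, r) = 3 + Z
(10 + G(2, -6))² = (10 + (3 + 2))² = (10 + 5)² = 15² = 225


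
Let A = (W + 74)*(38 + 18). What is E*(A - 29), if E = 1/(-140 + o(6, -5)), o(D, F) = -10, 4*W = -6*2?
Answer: -3947/150 ≈ -26.313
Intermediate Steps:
W = -3 (W = (-6*2)/4 = (1/4)*(-12) = -3)
A = 3976 (A = (-3 + 74)*(38 + 18) = 71*56 = 3976)
E = -1/150 (E = 1/(-140 - 10) = 1/(-150) = -1/150 ≈ -0.0066667)
E*(A - 29) = -(3976 - 29)/150 = -1/150*3947 = -3947/150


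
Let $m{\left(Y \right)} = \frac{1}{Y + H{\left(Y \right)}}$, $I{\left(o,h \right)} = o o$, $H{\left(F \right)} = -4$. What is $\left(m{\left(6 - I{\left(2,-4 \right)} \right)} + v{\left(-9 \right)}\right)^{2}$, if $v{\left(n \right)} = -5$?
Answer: $\frac{121}{4} \approx 30.25$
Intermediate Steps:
$I{\left(o,h \right)} = o^{2}$
$m{\left(Y \right)} = \frac{1}{-4 + Y}$ ($m{\left(Y \right)} = \frac{1}{Y - 4} = \frac{1}{-4 + Y}$)
$\left(m{\left(6 - I{\left(2,-4 \right)} \right)} + v{\left(-9 \right)}\right)^{2} = \left(\frac{1}{-4 + \left(6 - 2^{2}\right)} - 5\right)^{2} = \left(\frac{1}{-4 + \left(6 - 4\right)} - 5\right)^{2} = \left(\frac{1}{-4 + 2} - 5\right)^{2} = \left(\frac{1}{-2} - 5\right)^{2} = \left(- \frac{1}{2} - 5\right)^{2} = \left(- \frac{11}{2}\right)^{2} = \frac{121}{4}$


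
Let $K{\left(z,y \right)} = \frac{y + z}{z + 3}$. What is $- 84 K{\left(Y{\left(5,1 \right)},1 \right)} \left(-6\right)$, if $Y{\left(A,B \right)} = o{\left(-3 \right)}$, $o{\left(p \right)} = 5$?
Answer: $378$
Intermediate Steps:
$Y{\left(A,B \right)} = 5$
$K{\left(z,y \right)} = \frac{y + z}{3 + z}$
$- 84 K{\left(Y{\left(5,1 \right)},1 \right)} \left(-6\right) = - 84 \frac{1 + 5}{3 + 5} \left(-6\right) = - 84 \cdot \frac{1}{8} \cdot 6 \left(-6\right) = \left(-84\right) \frac{3}{4} \left(-6\right) = \left(-63\right) \left(-6\right) = 378$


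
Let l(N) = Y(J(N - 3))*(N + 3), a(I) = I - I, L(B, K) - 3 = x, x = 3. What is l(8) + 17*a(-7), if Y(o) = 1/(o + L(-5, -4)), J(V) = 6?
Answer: 11/12 ≈ 0.91667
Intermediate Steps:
L(B, K) = 6 (L(B, K) = 3 + 3 = 6)
a(I) = 0
Y(o) = 1/(6 + o) (Y(o) = 1/(o + 6) = 1/(6 + o))
l(N) = ¼ + N/12 (l(N) = (N + 3)/(6 + 6) = (3 + N)/12 = ¼ + N/12)
l(8) + 17*a(-7) = (¼ + (1/12)*8) + 17*0 = (¼ + ⅔) + 0 = 11/12 + 0 = 11/12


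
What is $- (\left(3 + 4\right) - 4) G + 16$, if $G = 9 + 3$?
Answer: $-20$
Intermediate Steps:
$G = 12$
$- (\left(3 + 4\right) - 4) G + 16 = - (\left(3 + 4\right) - 4) 12 + 16 = - (7 - 4) 12 + 16 = \left(-1\right) 3 \cdot 12 + 16 = \left(-3\right) 12 + 16 = -36 + 16 = -20$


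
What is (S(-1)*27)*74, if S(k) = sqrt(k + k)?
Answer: 1998*I*sqrt(2) ≈ 2825.6*I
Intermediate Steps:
S(k) = sqrt(2)*sqrt(k) (S(k) = sqrt(2*k) = sqrt(2)*sqrt(k))
(S(-1)*27)*74 = ((sqrt(2)*sqrt(-1))*27)*74 = ((sqrt(2)*I)*27)*74 = ((I*sqrt(2))*27)*74 = (27*I*sqrt(2))*74 = 1998*I*sqrt(2)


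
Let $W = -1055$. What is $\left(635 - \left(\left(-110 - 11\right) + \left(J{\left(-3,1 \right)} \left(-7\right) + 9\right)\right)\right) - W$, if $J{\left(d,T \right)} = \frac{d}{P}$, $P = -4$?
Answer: $\frac{7229}{4} \approx 1807.3$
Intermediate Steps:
$J{\left(d,T \right)} = - \frac{d}{4}$ ($J{\left(d,T \right)} = \frac{d}{-4} = d \left(- \frac{1}{4}\right) = - \frac{d}{4}$)
$\left(635 - \left(\left(-110 - 11\right) + \left(J{\left(-3,1 \right)} \left(-7\right) + 9\right)\right)\right) - W = \left(635 - \left(\left(-110 - 11\right) + \left(\left(- \frac{1}{4}\right) \left(-3\right) \left(-7\right) + 9\right)\right)\right) - -1055 = \left(635 - \left(-121 + \left(\frac{3}{4} \left(-7\right) + 9\right)\right)\right) + 1055 = \left(635 - \left(-121 + \left(- \frac{21}{4} + 9\right)\right)\right) + 1055 = \left(635 - \left(-121 + \frac{15}{4}\right)\right) + 1055 = \left(635 - - \frac{469}{4}\right) + 1055 = \left(635 + \frac{469}{4}\right) + 1055 = \frac{3009}{4} + 1055 = \frac{7229}{4}$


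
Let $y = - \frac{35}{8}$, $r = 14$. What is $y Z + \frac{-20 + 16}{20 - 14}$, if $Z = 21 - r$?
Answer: $- \frac{751}{24} \approx -31.292$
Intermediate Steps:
$Z = 7$ ($Z = 21 - 14 = 7$)
$y = - \frac{35}{8}$ ($y = \left(-35\right) \frac{1}{8} = - \frac{35}{8} \approx -4.375$)
$y Z + \frac{-20 + 16}{20 - 14} = \left(- \frac{35}{8}\right) 7 + \frac{-20 + 16}{20 - 14} = - \frac{245}{8} - \frac{4}{6} = - \frac{245}{8} - \frac{2}{3} = - \frac{751}{24}$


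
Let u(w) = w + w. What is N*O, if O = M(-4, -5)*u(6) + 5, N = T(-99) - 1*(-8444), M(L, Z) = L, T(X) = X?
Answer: -358835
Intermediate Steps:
u(w) = 2*w
N = 8345 (N = -99 - 1*(-8444) = -99 + 8444 = 8345)
O = -43 (O = -8*6 + 5 = -4*12 + 5 = -48 + 5 = -43)
N*O = 8345*(-43) = -358835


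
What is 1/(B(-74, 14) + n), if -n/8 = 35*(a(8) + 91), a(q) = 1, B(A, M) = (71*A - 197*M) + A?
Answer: -1/33846 ≈ -2.9546e-5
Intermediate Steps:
B(A, M) = -197*M + 72*A (B(A, M) = (-197*M + 71*A) + A = -197*M + 72*A)
n = -25760 (n = -280*(1 + 91) = -280*92 = -8*3220 = -25760)
1/(B(-74, 14) + n) = 1/((-197*14 + 72*(-74)) - 25760) = 1/((-2758 - 5328) - 25760) = 1/(-8086 - 25760) = 1/(-33846) = -1/33846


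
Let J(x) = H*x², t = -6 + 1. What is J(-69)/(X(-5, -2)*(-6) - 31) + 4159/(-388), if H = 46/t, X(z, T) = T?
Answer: 84579223/36860 ≈ 2294.6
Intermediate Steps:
t = -5
H = -46/5 (H = 46/(-5) = 46*(-⅕) = -46/5 ≈ -9.2000)
J(x) = -46*x²/5
J(-69)/(X(-5, -2)*(-6) - 31) + 4159/(-388) = (-46/5*(-69)²)/(-2*(-6) - 31) + 4159/(-388) = (-46/5*4761)/(12 - 31) + 4159*(-1/388) = -219006/5/(-19) - 4159/388 = -219006/5*(-1/19) - 4159/388 = 219006/95 - 4159/388 = 84579223/36860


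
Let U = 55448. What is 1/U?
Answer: 1/55448 ≈ 1.8035e-5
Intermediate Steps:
1/U = 1/55448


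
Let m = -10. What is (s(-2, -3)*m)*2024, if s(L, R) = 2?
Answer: -40480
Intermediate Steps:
(s(-2, -3)*m)*2024 = (2*(-10))*2024 = -20*2024 = -40480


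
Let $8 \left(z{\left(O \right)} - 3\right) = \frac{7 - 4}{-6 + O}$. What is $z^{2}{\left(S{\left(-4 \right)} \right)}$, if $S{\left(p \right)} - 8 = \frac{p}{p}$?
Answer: $\frac{625}{64} \approx 9.7656$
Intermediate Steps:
$S{\left(p \right)} = 9$ ($S{\left(p \right)} = 8 + \frac{p}{p} = 8 + 1 = 9$)
$z{\left(O \right)} = 3 + \frac{3}{8 \left(-6 + O\right)}$ ($z{\left(O \right)} = 3 + \frac{\left(7 - 4\right) \frac{1}{-6 + O}}{8} = 3 + \frac{3 \frac{1}{-6 + O}}{8} = 3 + \frac{3}{8 \left(-6 + O\right)}$)
$z^{2}{\left(S{\left(-4 \right)} \right)} = \left(\frac{3 \left(-47 + 8 \cdot 9\right)}{8 \left(-6 + 9\right)}\right)^{2} = \left(\frac{3 \left(-47 + 72\right)}{8 \cdot 3}\right)^{2} = \left(\frac{3}{8} \cdot \frac{1}{3} \cdot 25\right)^{2} = \left(\frac{25}{8}\right)^{2} = \frac{625}{64}$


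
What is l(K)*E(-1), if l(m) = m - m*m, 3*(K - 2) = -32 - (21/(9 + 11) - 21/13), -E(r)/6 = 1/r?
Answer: -48889909/101400 ≈ -482.15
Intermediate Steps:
E(r) = -6/r
K = -6613/780 (K = 2 + (-32 - (21/(9 + 11) - 21/13))/3 = 2 + (-32 - (21/20 - 21*1/13))/3 = 2 + (-32 - (21*(1/20) - 21/13))/3 = 2 + (-32 - (21/20 - 21/13))/3 = 2 + (-32 - 1*(-147/260))/3 = 2 + (-32 + 147/260)/3 = 2 + (1/3)*(-8173/260) = 2 - 8173/780 = -6613/780 ≈ -8.4782)
l(m) = m - m**2
l(K)*E(-1) = (-6613*(1 - 1*(-6613/780))/780)*(-6/(-1)) = (-6613*(1 + 6613/780)/780)*(-6*(-1)) = -6613/780*7393/780*6 = -48889909/608400*6 = -48889909/101400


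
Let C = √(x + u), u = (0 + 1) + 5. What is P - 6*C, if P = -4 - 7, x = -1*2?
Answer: -23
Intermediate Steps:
x = -2
u = 6 (u = 1 + 5 = 6)
P = -11
C = 2 (C = √(-2 + 6) = √4 = 2)
P - 6*C = -11 - 6*2 = -11 - 12 = -23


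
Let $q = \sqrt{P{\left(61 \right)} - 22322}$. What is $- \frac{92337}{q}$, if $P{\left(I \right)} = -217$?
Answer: $\frac{30779 i \sqrt{22539}}{7513} \approx 615.05 i$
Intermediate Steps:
$q = i \sqrt{22539}$ ($q = \sqrt{-217 - 22322} = \sqrt{-22539} = i \sqrt{22539} \approx 150.13 i$)
$- \frac{92337}{q} = - \frac{92337}{i \sqrt{22539}} = - 92337 \left(- \frac{i \sqrt{22539}}{22539}\right) = \frac{30779 i \sqrt{22539}}{7513}$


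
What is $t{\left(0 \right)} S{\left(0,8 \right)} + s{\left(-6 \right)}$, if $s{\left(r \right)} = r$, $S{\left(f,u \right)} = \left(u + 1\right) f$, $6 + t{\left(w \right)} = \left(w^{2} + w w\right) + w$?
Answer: $-6$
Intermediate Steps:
$t{\left(w \right)} = -6 + w + 2 w^{2}$ ($t{\left(w \right)} = -6 + \left(\left(w^{2} + w w\right) + w\right) = -6 + \left(\left(w^{2} + w^{2}\right) + w\right) = -6 + \left(2 w^{2} + w\right) = -6 + \left(w + 2 w^{2}\right) = -6 + w + 2 w^{2}$)
$S{\left(f,u \right)} = f \left(1 + u\right)$ ($S{\left(f,u \right)} = \left(1 + u\right) f = f \left(1 + u\right)$)
$t{\left(0 \right)} S{\left(0,8 \right)} + s{\left(-6 \right)} = \left(-6 + 0 + 2 \cdot 0^{2}\right) 0 \left(1 + 8\right) - 6 = \left(-6 + 0 + 2 \cdot 0\right) 0 \cdot 9 - 6 = \left(-6 + 0 + 0\right) 0 - 6 = \left(-6\right) 0 - 6 = 0 - 6 = -6$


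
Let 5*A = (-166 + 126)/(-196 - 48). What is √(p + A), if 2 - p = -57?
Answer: √219661/61 ≈ 7.6833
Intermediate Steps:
p = 59 (p = 2 - 1*(-57) = 2 + 57 = 59)
A = 2/61 (A = ((-166 + 126)/(-196 - 48))/5 = (-40/(-244))/5 = (-40*(-1/244))/5 = (⅕)*(10/61) = 2/61 ≈ 0.032787)
√(p + A) = √(59 + 2/61) = √(3601/61) = √219661/61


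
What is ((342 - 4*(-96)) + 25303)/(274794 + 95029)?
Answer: 26029/369823 ≈ 0.070382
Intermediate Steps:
((342 - 4*(-96)) + 25303)/(274794 + 95029) = ((342 + 384) + 25303)/369823 = (726 + 25303)*(1/369823) = 26029*(1/369823) = 26029/369823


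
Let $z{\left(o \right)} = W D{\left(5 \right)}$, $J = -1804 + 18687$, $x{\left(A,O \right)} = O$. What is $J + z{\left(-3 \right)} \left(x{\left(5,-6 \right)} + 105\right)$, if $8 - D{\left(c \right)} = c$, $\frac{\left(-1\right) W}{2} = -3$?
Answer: $18665$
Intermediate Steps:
$W = 6$ ($W = \left(-2\right) \left(-3\right) = 6$)
$D{\left(c \right)} = 8 - c$
$J = 16883$
$z{\left(o \right)} = 18$ ($z{\left(o \right)} = 6 \left(8 - 5\right) = 6 \cdot 3 = 18$)
$J + z{\left(-3 \right)} \left(x{\left(5,-6 \right)} + 105\right) = 16883 + 18 \left(-6 + 105\right) = 16883 + 18 \cdot 99 = 16883 + 1782 = 18665$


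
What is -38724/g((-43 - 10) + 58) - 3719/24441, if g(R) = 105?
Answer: -45087799/122205 ≈ -368.95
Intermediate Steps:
-38724/g((-43 - 10) + 58) - 3719/24441 = -38724/105 - 3719/24441 = -38724*1/105 - 3719*1/24441 = -1844/5 - 3719/24441 = -45087799/122205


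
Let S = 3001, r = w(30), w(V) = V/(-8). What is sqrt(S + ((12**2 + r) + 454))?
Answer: sqrt(14381)/2 ≈ 59.960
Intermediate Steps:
w(V) = -V/8 (w(V) = V*(-1/8) = -V/8)
r = -15/4 (r = -1/8*30 = -15/4 ≈ -3.7500)
sqrt(S + ((12**2 + r) + 454)) = sqrt(3001 + ((12**2 - 15/4) + 454)) = sqrt(3001 + ((144 - 15/4) + 454)) = sqrt(3001 + (561/4 + 454)) = sqrt(3001 + 2377/4) = sqrt(14381/4) = sqrt(14381)/2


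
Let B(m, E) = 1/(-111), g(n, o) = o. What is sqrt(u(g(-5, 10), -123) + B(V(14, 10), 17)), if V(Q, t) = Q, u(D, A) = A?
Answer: I*sqrt(1515594)/111 ≈ 11.091*I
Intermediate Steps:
B(m, E) = -1/111
sqrt(u(g(-5, 10), -123) + B(V(14, 10), 17)) = sqrt(-123 - 1/111) = sqrt(-13654/111) = I*sqrt(1515594)/111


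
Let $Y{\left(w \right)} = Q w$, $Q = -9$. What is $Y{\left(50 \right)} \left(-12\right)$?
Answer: $5400$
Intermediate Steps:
$Y{\left(w \right)} = - 9 w$
$Y{\left(50 \right)} \left(-12\right) = \left(-9\right) 50 \left(-12\right) = \left(-450\right) \left(-12\right) = 5400$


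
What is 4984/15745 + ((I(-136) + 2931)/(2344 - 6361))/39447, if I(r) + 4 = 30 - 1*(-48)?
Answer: 789710343691/2494930641255 ≈ 0.31653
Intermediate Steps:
I(r) = 74 (I(r) = -4 + (30 - 1*(-48)) = -4 + (30 + 48) = -4 + 78 = 74)
4984/15745 + ((I(-136) + 2931)/(2344 - 6361))/39447 = 4984/15745 + ((74 + 2931)/(2344 - 6361))/39447 = 4984*(1/15745) + (3005/(-4017))*(1/39447) = 4984/15745 + (3005*(-1/4017))*(1/39447) = 4984/15745 - 3005/4017*1/39447 = 4984/15745 - 3005/158458599 = 789710343691/2494930641255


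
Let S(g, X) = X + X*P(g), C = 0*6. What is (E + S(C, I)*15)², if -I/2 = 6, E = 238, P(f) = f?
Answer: 3364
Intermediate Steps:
C = 0
I = -12 (I = -2*6 = -12)
S(g, X) = X + X*g
(E + S(C, I)*15)² = (238 - 12*(1 + 0)*15)² = (238 - 12*1*15)² = (238 - 12*15)² = (238 - 180)² = 58² = 3364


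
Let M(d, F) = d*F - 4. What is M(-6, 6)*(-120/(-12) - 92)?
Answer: 3280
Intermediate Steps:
M(d, F) = -4 + F*d (M(d, F) = F*d - 4 = -4 + F*d)
M(-6, 6)*(-120/(-12) - 92) = (-4 + 6*(-6))*(-120/(-12) - 92) = (-4 - 36)*(-120*(-1/12) - 92) = -40*(10 - 92) = -40*(-82) = 3280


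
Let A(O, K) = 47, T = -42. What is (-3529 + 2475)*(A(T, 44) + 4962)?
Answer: -5279486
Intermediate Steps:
(-3529 + 2475)*(A(T, 44) + 4962) = (-3529 + 2475)*(47 + 4962) = -1054*5009 = -5279486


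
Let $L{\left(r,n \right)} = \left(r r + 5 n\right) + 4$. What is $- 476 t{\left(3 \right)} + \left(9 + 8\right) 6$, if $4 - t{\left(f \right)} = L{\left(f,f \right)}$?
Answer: $11526$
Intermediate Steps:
$L{\left(r,n \right)} = 4 + r^{2} + 5 n$ ($L{\left(r,n \right)} = \left(r^{2} + 5 n\right) + 4 = 4 + r^{2} + 5 n$)
$t{\left(f \right)} = - f^{2} - 5 f$ ($t{\left(f \right)} = 4 - \left(4 + f^{2} + 5 f\right) = - f^{2} - 5 f$)
$- 476 t{\left(3 \right)} + \left(9 + 8\right) 6 = - 476 \cdot 3 \left(-5 - 3\right) + \left(9 + 8\right) 6 = - 476 \cdot 3 \left(-5 - 3\right) + 17 \cdot 6 = - 476 \cdot 3 \left(-8\right) + 102 = \left(-476\right) \left(-24\right) + 102 = 11424 + 102 = 11526$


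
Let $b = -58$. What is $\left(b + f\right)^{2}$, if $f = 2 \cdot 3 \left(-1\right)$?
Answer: $4096$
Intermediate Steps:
$f = -6$ ($f = 6 \left(-1\right) = -6$)
$\left(b + f\right)^{2} = \left(-58 - 6\right)^{2} = \left(-64\right)^{2} = 4096$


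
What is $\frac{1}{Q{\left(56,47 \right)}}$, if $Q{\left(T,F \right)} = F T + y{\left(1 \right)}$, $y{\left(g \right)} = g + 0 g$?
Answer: $\frac{1}{2633} \approx 0.00037979$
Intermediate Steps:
$y{\left(g \right)} = g$ ($y{\left(g \right)} = g + 0 = g$)
$Q{\left(T,F \right)} = 1 + F T$ ($Q{\left(T,F \right)} = F T + 1 = 1 + F T$)
$\frac{1}{Q{\left(56,47 \right)}} = \frac{1}{1 + 47 \cdot 56} = \frac{1}{1 + 2632} = \frac{1}{2633}$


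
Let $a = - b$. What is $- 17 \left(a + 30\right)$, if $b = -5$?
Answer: $-595$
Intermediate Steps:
$a = 5$ ($a = \left(-1\right) \left(-5\right) = 5$)
$- 17 \left(a + 30\right) = - 17 \left(5 + 30\right) = \left(-17\right) 35 = -595$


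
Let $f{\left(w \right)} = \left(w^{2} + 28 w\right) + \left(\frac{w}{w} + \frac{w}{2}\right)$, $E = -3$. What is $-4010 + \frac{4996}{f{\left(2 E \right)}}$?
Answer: $- \frac{271168}{67} \approx -4047.3$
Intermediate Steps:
$f{\left(w \right)} = 1 + w^{2} + \frac{57 w}{2}$ ($f{\left(w \right)} = \left(w^{2} + 28 w\right) + \left(1 + w \frac{1}{2}\right) = \left(w^{2} + 28 w\right) + \left(1 + \frac{w}{2}\right) = 1 + w^{2} + \frac{57 w}{2}$)
$-4010 + \frac{4996}{f{\left(2 E \right)}} = -4010 + \frac{4996}{1 + \left(2 \left(-3\right)\right)^{2} + \frac{57 \cdot 2 \left(-3\right)}{2}} = -4010 + \frac{4996}{1 + \left(-6\right)^{2} + \frac{57}{2} \left(-6\right)} = -4010 + \frac{4996}{1 + 36 - 171} = -4010 + \frac{4996}{-134} = -4010 + 4996 \left(- \frac{1}{134}\right) = -4010 - \frac{2498}{67} = - \frac{271168}{67}$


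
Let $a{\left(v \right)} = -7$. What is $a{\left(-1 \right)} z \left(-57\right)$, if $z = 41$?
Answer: $16359$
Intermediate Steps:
$a{\left(-1 \right)} z \left(-57\right) = \left(-7\right) 41 \left(-57\right) = \left(-287\right) \left(-57\right) = 16359$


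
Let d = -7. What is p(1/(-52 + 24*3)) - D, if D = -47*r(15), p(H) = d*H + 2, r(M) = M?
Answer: 14133/20 ≈ 706.65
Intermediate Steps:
p(H) = 2 - 7*H (p(H) = -7*H + 2 = 2 - 7*H)
D = -705 (D = -47*15 = -705)
p(1/(-52 + 24*3)) - D = (2 - 7/(-52 + 24*3)) - 1*(-705) = (2 - 7/(-52 + 72)) + 705 = (2 - 7/20) + 705 = 33/20 + 705 = 14133/20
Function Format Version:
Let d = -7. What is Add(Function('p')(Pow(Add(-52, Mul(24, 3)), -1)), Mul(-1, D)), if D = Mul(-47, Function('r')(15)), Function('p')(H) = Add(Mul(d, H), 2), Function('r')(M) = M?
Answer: Rational(14133, 20) ≈ 706.65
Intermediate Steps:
Function('p')(H) = Add(2, Mul(-7, H)) (Function('p')(H) = Add(Mul(-7, H), 2) = Add(2, Mul(-7, H)))
D = -705 (D = Mul(-47, 15) = -705)
Add(Function('p')(Pow(Add(-52, Mul(24, 3)), -1)), Mul(-1, D)) = Add(Add(2, Mul(-7, Pow(Add(-52, Mul(24, 3)), -1))), Mul(-1, -705)) = Add(Add(2, Mul(-7, Pow(Add(-52, 72), -1))), 705) = Add(Add(2, Mul(-7, Pow(20, -1))), 705) = Add(Add(2, Mul(-7, Rational(1, 20))), 705) = Add(Add(2, Rational(-7, 20)), 705) = Add(Rational(33, 20), 705) = Rational(14133, 20)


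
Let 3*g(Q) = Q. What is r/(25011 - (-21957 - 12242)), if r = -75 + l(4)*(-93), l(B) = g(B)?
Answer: -199/59210 ≈ -0.0033609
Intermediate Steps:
g(Q) = Q/3
l(B) = B/3
r = -199 (r = -75 + ((⅓)*4)*(-93) = -75 + (4/3)*(-93) = -75 - 124 = -199)
r/(25011 - (-21957 - 12242)) = -199/(25011 - (-21957 - 12242)) = -199/(25011 - 1*(-34199)) = -199/(25011 + 34199) = -199/59210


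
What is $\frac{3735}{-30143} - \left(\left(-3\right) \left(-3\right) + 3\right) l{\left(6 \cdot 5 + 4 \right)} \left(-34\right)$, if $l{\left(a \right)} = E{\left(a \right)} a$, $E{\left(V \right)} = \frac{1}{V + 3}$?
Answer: $\frac{418005501}{1115291} \approx 374.79$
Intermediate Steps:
$E{\left(V \right)} = \frac{1}{3 + V}$
$l{\left(a \right)} = \frac{a}{3 + a}$
$\frac{3735}{-30143} - \left(\left(-3\right) \left(-3\right) + 3\right) l{\left(6 \cdot 5 + 4 \right)} \left(-34\right) = \frac{3735}{-30143} - \left(\left(-3\right) \left(-3\right) + 3\right) \frac{6 \cdot 5 + 4}{3 + \left(6 \cdot 5 + 4\right)} \left(-34\right) = 3735 \left(- \frac{1}{30143}\right) - \left(9 + 3\right) \frac{30 + 4}{3 + \left(30 + 4\right)} \left(-34\right) = - \frac{3735}{30143} - 12 \frac{34}{3 + 34} \left(-34\right) = - \frac{3735}{30143} - 12 \cdot \frac{34}{37} \left(-34\right) = - \frac{3735}{30143} - \frac{408}{37} \left(-34\right) = - \frac{3735}{30143} - - \frac{13872}{37} = - \frac{3735}{30143} + \frac{13872}{37} = \frac{418005501}{1115291}$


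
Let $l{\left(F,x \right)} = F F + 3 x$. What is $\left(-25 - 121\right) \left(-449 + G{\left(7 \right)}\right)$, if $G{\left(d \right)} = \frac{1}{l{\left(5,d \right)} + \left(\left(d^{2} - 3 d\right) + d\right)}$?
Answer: $\frac{5309728}{81} \approx 65552.0$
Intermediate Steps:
$l{\left(F,x \right)} = F^{2} + 3 x$
$G{\left(d \right)} = \frac{1}{25 + d + d^{2}}$ ($G{\left(d \right)} = \frac{1}{\left(5^{2} + 3 d\right) + \left(\left(d^{2} - 3 d\right) + d\right)} = \frac{1}{\left(25 + 3 d\right) + \left(d^{2} - 2 d\right)} = \frac{1}{25 + d + d^{2}}$)
$\left(-25 - 121\right) \left(-449 + G{\left(7 \right)}\right) = \left(-25 - 121\right) \left(-449 + \frac{1}{25 + 7 + 7^{2}}\right) = - 146 \left(-449 + \frac{1}{25 + 7 + 49}\right) = - 146 \left(-449 + \frac{1}{81}\right) = \left(-146\right) \left(- \frac{36368}{81}\right) = \frac{5309728}{81}$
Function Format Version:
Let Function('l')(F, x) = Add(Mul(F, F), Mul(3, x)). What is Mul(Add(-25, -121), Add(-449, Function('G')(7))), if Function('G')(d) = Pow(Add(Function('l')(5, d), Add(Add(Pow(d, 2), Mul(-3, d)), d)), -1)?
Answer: Rational(5309728, 81) ≈ 65552.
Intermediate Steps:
Function('l')(F, x) = Add(Pow(F, 2), Mul(3, x))
Function('G')(d) = Pow(Add(25, d, Pow(d, 2)), -1) (Function('G')(d) = Pow(Add(Add(Pow(5, 2), Mul(3, d)), Add(Add(Pow(d, 2), Mul(-3, d)), d)), -1) = Pow(Add(Add(25, Mul(3, d)), Add(Pow(d, 2), Mul(-2, d))), -1) = Pow(Add(25, d, Pow(d, 2)), -1))
Mul(Add(-25, -121), Add(-449, Function('G')(7))) = Mul(Add(-25, -121), Add(-449, Pow(Add(25, 7, Pow(7, 2)), -1))) = Mul(-146, Add(-449, Pow(Add(25, 7, 49), -1))) = Mul(-146, Add(-449, Pow(81, -1))) = Mul(-146, Add(-449, Rational(1, 81))) = Mul(-146, Rational(-36368, 81)) = Rational(5309728, 81)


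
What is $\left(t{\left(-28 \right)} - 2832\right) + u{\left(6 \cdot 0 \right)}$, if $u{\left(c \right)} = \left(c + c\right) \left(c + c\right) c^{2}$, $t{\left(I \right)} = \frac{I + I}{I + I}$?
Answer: $-2831$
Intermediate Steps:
$t{\left(I \right)} = 1$ ($t{\left(I \right)} = \frac{2 I}{2 I} = 2 I \frac{1}{2 I} = 1$)
$u{\left(c \right)} = 4 c^{4}$ ($u{\left(c \right)} = 2 c 2 c c^{2} = 4 c^{2} c^{2} = 4 c^{4}$)
$\left(t{\left(-28 \right)} - 2832\right) + u{\left(6 \cdot 0 \right)} = \left(1 - 2832\right) + 4 \left(6 \cdot 0\right)^{4} = -2831 + 4 \cdot 0^{4} = -2831 + 4 \cdot 0 = -2831 + 0 = -2831$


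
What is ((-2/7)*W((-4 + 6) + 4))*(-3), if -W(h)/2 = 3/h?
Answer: -6/7 ≈ -0.85714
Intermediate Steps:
W(h) = -6/h
((-2/7)*W((-4 + 6) + 4))*(-3) = ((-2/7)*(-6/((-4 + 6) + 4)))*(-3) = ((-2*1/7)*(-6/(2 + 4)))*(-3) = -(-12)/(7*6)*(-3) = -2/7*(-1)*(-3) = (2/7)*(-3) = -6/7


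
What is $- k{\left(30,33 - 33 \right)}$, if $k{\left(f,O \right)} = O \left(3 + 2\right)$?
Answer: $0$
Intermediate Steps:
$k{\left(f,O \right)} = 5 O$ ($k{\left(f,O \right)} = O 5 = 5 O$)
$- k{\left(30,33 - 33 \right)} = - 5 \left(33 - 33\right) = - 5 \cdot 0 = \left(-1\right) 0 = 0$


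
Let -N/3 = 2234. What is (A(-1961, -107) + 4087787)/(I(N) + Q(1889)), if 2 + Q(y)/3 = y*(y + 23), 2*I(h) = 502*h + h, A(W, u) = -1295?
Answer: 1362164/3049915 ≈ 0.44662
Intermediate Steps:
N = -6702 (N = -3*2234 = -6702)
I(h) = 503*h/2 (I(h) = (502*h + h)/2 = (503*h)/2 = 503*h/2)
Q(y) = -6 + 3*y*(23 + y) (Q(y) = -6 + 3*(y*(y + 23)) = -6 + 3*(y*(23 + y)) = -6 + 3*y*(23 + y))
(A(-1961, -107) + 4087787)/(I(N) + Q(1889)) = (-1295 + 4087787)/((503/2)*(-6702) + (-6 + 3*1889² + 69*1889)) = 4086492/(-1685553 + (-6 + 3*3568321 + 130341)) = 4086492/(-1685553 + (-6 + 10704963 + 130341)) = 4086492/(-1685553 + 10835298) = 4086492/9149745 = 4086492*(1/9149745) = 1362164/3049915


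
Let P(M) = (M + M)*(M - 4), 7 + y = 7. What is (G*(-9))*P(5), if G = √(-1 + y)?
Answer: -90*I ≈ -90.0*I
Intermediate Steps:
y = 0 (y = -7 + 7 = 0)
G = I (G = √(-1 + 0) = √(-1) = I ≈ 1.0*I)
P(M) = 2*M*(-4 + M) (P(M) = (2*M)*(-4 + M) = 2*M*(-4 + M))
(G*(-9))*P(5) = (I*(-9))*(2*5*(-4 + 5)) = (-9*I)*(2*5*1) = -9*I*10 = -90*I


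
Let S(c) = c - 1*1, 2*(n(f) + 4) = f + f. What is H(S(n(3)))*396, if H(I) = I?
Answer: -792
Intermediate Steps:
n(f) = -4 + f (n(f) = -4 + (f + f)/2 = -4 + (2*f)/2 = -4 + f)
S(c) = -1 + c (S(c) = c - 1 = -1 + c)
H(S(n(3)))*396 = (-1 + (-4 + 3))*396 = (-1 - 1)*396 = -2*396 = -792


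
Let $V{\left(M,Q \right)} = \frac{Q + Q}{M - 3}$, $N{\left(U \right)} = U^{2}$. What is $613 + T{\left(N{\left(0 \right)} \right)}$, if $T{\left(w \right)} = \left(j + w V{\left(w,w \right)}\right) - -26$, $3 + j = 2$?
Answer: $638$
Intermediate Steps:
$j = -1$ ($j = -3 + 2 = -1$)
$V{\left(M,Q \right)} = \frac{2 Q}{-3 + M}$
$T{\left(w \right)} = 25 + \frac{2 w^{2}}{-3 + w}$ ($T{\left(w \right)} = \left(-1 + w \frac{2 w}{-3 + w}\right) - -26 = \left(-1 + \frac{2 w^{2}}{-3 + w}\right) + 26 = 25 + \frac{2 w^{2}}{-3 + w}$)
$613 + T{\left(N{\left(0 \right)} \right)} = 613 + \frac{-75 + 2 \left(0^{2}\right)^{2} + 25 \cdot 0^{2}}{-3 + 0^{2}} = 613 + \frac{-75 + 2 \cdot 0^{2} + 25 \cdot 0}{-3 + 0} = 613 + \frac{-75 + 2 \cdot 0 + 0}{-3} = 613 - \frac{-75 + 0 + 0}{3} = 613 - -25 = 613 + 25 = 638$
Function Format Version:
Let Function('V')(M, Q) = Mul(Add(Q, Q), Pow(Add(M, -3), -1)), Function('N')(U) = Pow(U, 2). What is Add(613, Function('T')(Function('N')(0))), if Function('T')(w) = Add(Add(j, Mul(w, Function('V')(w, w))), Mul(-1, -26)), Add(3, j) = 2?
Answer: 638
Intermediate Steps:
j = -1 (j = Add(-3, 2) = -1)
Function('V')(M, Q) = Mul(2, Q, Pow(Add(-3, M), -1)) (Function('V')(M, Q) = Mul(Mul(2, Q), Pow(Add(-3, M), -1)) = Mul(2, Q, Pow(Add(-3, M), -1)))
Function('T')(w) = Add(25, Mul(2, Pow(w, 2), Pow(Add(-3, w), -1))) (Function('T')(w) = Add(Add(-1, Mul(w, Mul(2, w, Pow(Add(-3, w), -1)))), Mul(-1, -26)) = Add(Add(-1, Mul(2, Pow(w, 2), Pow(Add(-3, w), -1))), 26) = Add(25, Mul(2, Pow(w, 2), Pow(Add(-3, w), -1))))
Add(613, Function('T')(Function('N')(0))) = Add(613, Mul(Pow(Add(-3, Pow(0, 2)), -1), Add(-75, Mul(2, Pow(Pow(0, 2), 2)), Mul(25, Pow(0, 2))))) = Add(613, Mul(Pow(Add(-3, 0), -1), Add(-75, Mul(2, Pow(0, 2)), Mul(25, 0)))) = Add(613, Mul(Pow(-3, -1), Add(-75, Mul(2, 0), 0))) = Add(613, Mul(Rational(-1, 3), Add(-75, 0, 0))) = Add(613, Mul(Rational(-1, 3), -75)) = Add(613, 25) = 638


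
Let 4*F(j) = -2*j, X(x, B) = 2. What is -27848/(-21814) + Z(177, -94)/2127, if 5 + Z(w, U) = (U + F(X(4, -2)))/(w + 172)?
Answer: 10316036572/8096516961 ≈ 1.2741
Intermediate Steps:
F(j) = -j/2 (F(j) = (-2*j)/4 = -j/2)
Z(w, U) = -5 + (-1 + U)/(172 + w) (Z(w, U) = -5 + (U - 1/2*2)/(w + 172) = -5 + (U - 1)/(172 + w) = -5 + (-1 + U)/(172 + w))
-27848/(-21814) + Z(177, -94)/2127 = -27848/(-21814) + ((-861 - 94 - 5*177)/(172 + 177))/2127 = -27848*(-1/21814) + ((-861 - 94 - 885)/349)*(1/2127) = 13924/10907 + ((1/349)*(-1840))*(1/2127) = 13924/10907 - 1840/349*1/2127 = 13924/10907 - 1840/742323 = 10316036572/8096516961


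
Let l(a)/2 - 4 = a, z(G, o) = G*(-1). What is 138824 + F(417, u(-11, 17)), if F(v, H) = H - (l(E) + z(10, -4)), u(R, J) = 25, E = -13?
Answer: 138877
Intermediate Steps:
z(G, o) = -G
l(a) = 8 + 2*a
F(v, H) = 28 + H (F(v, H) = H - ((8 + 2*(-13)) - 1*10) = H - ((8 - 26) - 10) = H - (-18 - 10) = H - 1*(-28) = H + 28 = 28 + H)
138824 + F(417, u(-11, 17)) = 138824 + (28 + 25) = 138824 + 53 = 138877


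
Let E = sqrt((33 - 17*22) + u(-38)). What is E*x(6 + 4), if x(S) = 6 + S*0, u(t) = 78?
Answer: 6*I*sqrt(263) ≈ 97.304*I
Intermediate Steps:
x(S) = 6 (x(S) = 6 + 0 = 6)
E = I*sqrt(263) (E = sqrt((33 - 17*22) + 78) = sqrt((33 - 374) + 78) = sqrt(-341 + 78) = sqrt(-263) = I*sqrt(263) ≈ 16.217*I)
E*x(6 + 4) = (I*sqrt(263))*6 = 6*I*sqrt(263)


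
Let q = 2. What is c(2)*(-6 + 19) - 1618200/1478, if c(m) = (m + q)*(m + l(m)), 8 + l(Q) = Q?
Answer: -962812/739 ≈ -1302.9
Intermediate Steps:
l(Q) = -8 + Q
c(m) = (-8 + 2*m)*(2 + m) (c(m) = (m + 2)*(m + (-8 + m)) = (2 + m)*(-8 + 2*m) = (-8 + 2*m)*(2 + m))
c(2)*(-6 + 19) - 1618200/1478 = (-16 - 4*2 + 2*2²)*(-6 + 19) - 1618200/1478 = (-16 - 8 + 2*4)*13 - 1618200/1478 = (-16 - 8 + 8)*13 - 1395*580/739 = -16*13 - 809100/739 = -208 - 809100/739 = -962812/739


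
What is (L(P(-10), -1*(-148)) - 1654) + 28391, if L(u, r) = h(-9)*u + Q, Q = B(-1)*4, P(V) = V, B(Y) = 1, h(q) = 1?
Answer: 26731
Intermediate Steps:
Q = 4 (Q = 1*4 = 4)
L(u, r) = 4 + u (L(u, r) = 1*u + 4 = u + 4 = 4 + u)
(L(P(-10), -1*(-148)) - 1654) + 28391 = ((4 - 10) - 1654) + 28391 = (-6 - 1654) + 28391 = -1660 + 28391 = 26731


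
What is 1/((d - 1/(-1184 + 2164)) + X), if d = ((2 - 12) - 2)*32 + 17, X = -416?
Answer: -980/767341 ≈ -0.0012771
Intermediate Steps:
d = -367 (d = (-10 - 2)*32 + 17 = -12*32 + 17 = -384 + 17 = -367)
1/((d - 1/(-1184 + 2164)) + X) = 1/((-367 - 1/(-1184 + 2164)) - 416) = 1/((-367 - 1/980) - 416) = 1/(-359661/980 - 416) = 1/(-767341/980) = -980/767341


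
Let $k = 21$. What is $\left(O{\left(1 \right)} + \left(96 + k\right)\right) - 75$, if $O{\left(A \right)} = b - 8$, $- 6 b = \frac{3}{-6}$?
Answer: $\frac{409}{12} \approx 34.083$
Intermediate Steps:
$b = \frac{1}{12}$ ($b = - \frac{3 \frac{1}{-6}}{6} = - \frac{3 \left(- \frac{1}{6}\right)}{6} = \left(- \frac{1}{6}\right) \left(- \frac{1}{2}\right) = \frac{1}{12} \approx 0.083333$)
$O{\left(A \right)} = - \frac{95}{12}$ ($O{\left(A \right)} = \frac{1}{12} - 8 = - \frac{95}{12}$)
$\left(O{\left(1 \right)} + \left(96 + k\right)\right) - 75 = \left(- \frac{95}{12} + \left(96 + 21\right)\right) - 75 = \left(- \frac{95}{12} + 117\right) - 75 = \frac{1309}{12} - 75 = \frac{409}{12}$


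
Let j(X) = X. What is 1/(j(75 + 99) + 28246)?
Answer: 1/28420 ≈ 3.5186e-5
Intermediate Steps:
1/(j(75 + 99) + 28246) = 1/((75 + 99) + 28246) = 1/(174 + 28246) = 1/28420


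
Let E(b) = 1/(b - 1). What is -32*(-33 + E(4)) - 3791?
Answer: -8237/3 ≈ -2745.7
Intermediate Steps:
E(b) = 1/(-1 + b)
-32*(-33 + E(4)) - 3791 = -32*(-33 + 1/(-1 + 4)) - 3791 = -32*(-33 + 1/3) - 3791 = -32*(-33 + ⅓) - 3791 = -32*(-98/3) - 3791 = 3136/3 - 3791 = -8237/3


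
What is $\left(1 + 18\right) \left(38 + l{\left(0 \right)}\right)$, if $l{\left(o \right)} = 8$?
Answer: $874$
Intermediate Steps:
$\left(1 + 18\right) \left(38 + l{\left(0 \right)}\right) = \left(1 + 18\right) \left(38 + 8\right) = 19 \cdot 46 = 874$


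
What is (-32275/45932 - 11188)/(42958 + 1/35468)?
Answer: -1518974708899/5831964394545 ≈ -0.26046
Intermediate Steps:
(-32275/45932 - 11188)/(42958 + 1/35468) = (-32275*1/45932 - 11188)/(42958 + 1/35468) = (-32275/45932 - 11188)/(1523634345/35468) = -513919491/45932*35468/1523634345 = -1518974708899/5831964394545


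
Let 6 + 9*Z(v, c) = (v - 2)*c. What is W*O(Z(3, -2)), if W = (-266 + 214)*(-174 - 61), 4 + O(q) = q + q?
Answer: -635440/9 ≈ -70605.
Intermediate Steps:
Z(v, c) = -⅔ + c*(-2 + v)/9 (Z(v, c) = -⅔ + ((v - 2)*c)/9 = -⅔ + ((-2 + v)*c)/9 = -⅔ + (c*(-2 + v))/9 = -⅔ + c*(-2 + v)/9)
O(q) = -4 + 2*q (O(q) = -4 + (q + q) = -4 + 2*q)
W = 12220 (W = -52*(-235) = 12220)
W*O(Z(3, -2)) = 12220*(-4 + 2*(-⅔ - 2/9*(-2) + (⅑)*(-2)*3)) = 12220*(-4 + 2*(-⅔ + 4/9 - ⅔)) = 12220*(-4 + 2*(-8/9)) = 12220*(-4 - 16/9) = 12220*(-52/9) = -635440/9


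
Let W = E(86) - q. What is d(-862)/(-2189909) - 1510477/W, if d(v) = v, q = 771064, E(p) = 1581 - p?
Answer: 3308470545071/1685286079221 ≈ 1.9632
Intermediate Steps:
W = -769569 (W = (1581 - 1*86) - 1*771064 = (1581 - 86) - 771064 = 1495 - 771064 = -769569)
d(-862)/(-2189909) - 1510477/W = -862/(-2189909) - 1510477/(-769569) = -862*(-1/2189909) - 1510477*(-1/769569) = 862/2189909 + 1510477/769569 = 3308470545071/1685286079221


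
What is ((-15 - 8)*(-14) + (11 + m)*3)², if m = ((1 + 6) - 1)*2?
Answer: 152881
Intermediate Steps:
m = 12 (m = (7 - 1)*2 = 6*2 = 12)
((-15 - 8)*(-14) + (11 + m)*3)² = ((-15 - 8)*(-14) + (11 + 12)*3)² = (-23*(-14) + 23*3)² = (322 + 69)² = 391² = 152881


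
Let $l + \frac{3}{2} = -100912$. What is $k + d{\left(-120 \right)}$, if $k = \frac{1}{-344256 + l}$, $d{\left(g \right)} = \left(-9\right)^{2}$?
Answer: $\frac{72117457}{890339} \approx 81.0$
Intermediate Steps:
$l = - \frac{201827}{2}$ ($l = - \frac{3}{2} - 100912 = - \frac{201827}{2} \approx -1.0091 \cdot 10^{5}$)
$d{\left(g \right)} = 81$
$k = - \frac{2}{890339}$ ($k = \frac{1}{-344256 - \frac{201827}{2}} = \frac{1}{- \frac{890339}{2}} = - \frac{2}{890339} \approx -2.2463 \cdot 10^{-6}$)
$k + d{\left(-120 \right)} = - \frac{2}{890339} + 81 = \frac{72117457}{890339}$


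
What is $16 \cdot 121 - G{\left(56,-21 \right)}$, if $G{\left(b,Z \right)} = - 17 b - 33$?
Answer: $2921$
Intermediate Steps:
$G{\left(b,Z \right)} = -33 - 17 b$
$16 \cdot 121 - G{\left(56,-21 \right)} = 16 \cdot 121 - \left(-33 - 952\right) = 1936 - \left(-33 - 952\right) = 1936 - -985 = 1936 + 985 = 2921$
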